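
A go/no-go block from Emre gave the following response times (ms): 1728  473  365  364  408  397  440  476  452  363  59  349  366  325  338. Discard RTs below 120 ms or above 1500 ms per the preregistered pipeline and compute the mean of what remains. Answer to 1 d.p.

Excluded: 59, 1728
Retained (n=13): Σ = 5116
Mean = 5116/13 = 393.5385

393.5 ms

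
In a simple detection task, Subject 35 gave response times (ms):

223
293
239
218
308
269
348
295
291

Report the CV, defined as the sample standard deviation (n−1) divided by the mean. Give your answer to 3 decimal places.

n = 9, Σ = 2484, M = 276.0000
Σ(x−M)² = 14674.000; s = √(14674.000/8) = 42.8281
CV = 42.8281 / 276.0000 = 0.15517

0.155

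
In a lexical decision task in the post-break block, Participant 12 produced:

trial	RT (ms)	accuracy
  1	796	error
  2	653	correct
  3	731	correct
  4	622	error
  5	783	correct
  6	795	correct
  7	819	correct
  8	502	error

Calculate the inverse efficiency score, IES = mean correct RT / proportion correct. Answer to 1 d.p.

1209.9 ms

Correct trials (n=5): 653, 731, 783, 795, 819
Mean correct RT = 3781/5 = 756.2000 ms
Proportion correct = 5/8
IES = 756.2000 / (5/8) = 1209.920 ms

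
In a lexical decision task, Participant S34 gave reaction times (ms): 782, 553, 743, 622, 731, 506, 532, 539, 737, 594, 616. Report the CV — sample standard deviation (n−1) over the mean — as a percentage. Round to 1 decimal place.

n = 11, Σ = 6955, M = 632.2727
Σ(x−M)² = 98212.182; s = √(98212.182/10) = 99.1021
CV = 99.1021 / 632.2727 = 0.15674 = 15.674%

15.7%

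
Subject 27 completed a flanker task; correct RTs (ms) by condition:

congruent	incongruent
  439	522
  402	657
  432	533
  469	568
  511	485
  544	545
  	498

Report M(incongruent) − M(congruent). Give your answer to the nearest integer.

78 ms

M(congruent) = 2797/6 = 466.167
M(incongruent) = 3808/7 = 544.000
Difference = 544.000 − 466.167 = 77.833 ms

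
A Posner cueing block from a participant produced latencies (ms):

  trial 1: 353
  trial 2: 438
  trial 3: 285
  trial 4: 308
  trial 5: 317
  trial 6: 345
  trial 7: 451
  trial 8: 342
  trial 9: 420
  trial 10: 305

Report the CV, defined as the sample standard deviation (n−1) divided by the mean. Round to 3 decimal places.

0.166

n = 10, Σ = 3564, M = 356.4000
Σ(x−M)² = 31636.400; s = √(31636.400/9) = 59.2887
CV = 59.2887 / 356.4000 = 0.16635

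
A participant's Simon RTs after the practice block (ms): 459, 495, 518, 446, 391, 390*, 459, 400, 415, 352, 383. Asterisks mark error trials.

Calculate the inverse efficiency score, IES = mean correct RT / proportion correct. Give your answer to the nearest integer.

Correct trials (n=10): 459, 495, 518, 446, 391, 459, 400, 415, 352, 383
Mean correct RT = 4318/10 = 431.8000 ms
Proportion correct = 10/11
IES = 431.8000 / (10/11) = 474.980 ms

475 ms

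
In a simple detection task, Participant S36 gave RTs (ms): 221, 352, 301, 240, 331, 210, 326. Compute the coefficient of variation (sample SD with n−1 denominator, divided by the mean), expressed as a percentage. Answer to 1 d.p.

n = 7, Σ = 1981, M = 283.0000
Σ(x−M)² = 20260.000; s = √(20260.000/6) = 58.1091
CV = 58.1091 / 283.0000 = 0.20533 = 20.533%

20.5%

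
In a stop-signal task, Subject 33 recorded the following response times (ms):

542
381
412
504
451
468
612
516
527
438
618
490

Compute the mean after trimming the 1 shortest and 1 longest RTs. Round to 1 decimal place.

496.0 ms

Sorted: 381, 412, 438, 451, 468, 490, 504, 516, 527, 542, 612, 618
Drop lowest 1 (381) and highest 1 (618)
Remaining (n=10): Σ = 4960, mean = 4960/10 = 496.000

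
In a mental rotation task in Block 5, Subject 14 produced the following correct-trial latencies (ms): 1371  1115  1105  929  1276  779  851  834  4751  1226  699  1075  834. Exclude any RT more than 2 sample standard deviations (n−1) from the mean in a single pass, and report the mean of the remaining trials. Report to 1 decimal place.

n = 13, ΣRT = 16845, M = 1295.769
Σ(x−M)² = 13449332.31; s = √(13449332.31/12) = 1058.668
Cutoffs: 1295.769 ± 2·1058.668 → [-821.6, 3413.1]
Outside: 4751 → excluded.
Retained (n=12): Σ = 12094, mean = 12094/12 = 1007.833

1007.8 ms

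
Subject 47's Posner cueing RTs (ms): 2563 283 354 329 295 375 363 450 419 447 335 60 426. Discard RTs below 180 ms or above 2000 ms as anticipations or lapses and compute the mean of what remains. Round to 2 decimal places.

370.55 ms

Excluded: 60, 2563
Retained (n=11): Σ = 4076
Mean = 4076/11 = 370.5455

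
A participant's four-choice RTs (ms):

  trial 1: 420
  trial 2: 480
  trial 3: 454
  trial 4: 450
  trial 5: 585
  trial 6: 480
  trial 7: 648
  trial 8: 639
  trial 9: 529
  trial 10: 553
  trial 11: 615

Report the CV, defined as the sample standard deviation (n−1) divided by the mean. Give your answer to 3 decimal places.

n = 11, Σ = 5853, M = 532.0909
Σ(x−M)² = 65812.909; s = √(65812.909/10) = 81.1252
CV = 81.1252 / 532.0909 = 0.15246

0.152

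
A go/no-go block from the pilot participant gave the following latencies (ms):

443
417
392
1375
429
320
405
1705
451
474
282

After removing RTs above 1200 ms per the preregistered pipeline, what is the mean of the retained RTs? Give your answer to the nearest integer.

401 ms

Excluded: 1375, 1705
Retained (n=9): Σ = 3613
Mean = 3613/9 = 401.4444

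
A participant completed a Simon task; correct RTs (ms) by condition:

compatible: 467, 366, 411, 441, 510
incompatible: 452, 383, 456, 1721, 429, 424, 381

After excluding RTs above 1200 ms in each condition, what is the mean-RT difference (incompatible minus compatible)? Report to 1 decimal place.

incompatible: exclude 1721
M(compatible) = 2195/5 = 439.000
M(incompatible) = 2525/6 = 420.833
Difference = 420.833 − 439.000 = -18.167 ms

-18.2 ms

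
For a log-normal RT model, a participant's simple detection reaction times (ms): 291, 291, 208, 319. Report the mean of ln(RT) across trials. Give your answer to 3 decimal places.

5.612

ln(RT): 5.6733, 5.6733, 5.3375, 5.7652
Σ ln(RT) = 22.4494
Mean = 22.4494/4 = 5.61234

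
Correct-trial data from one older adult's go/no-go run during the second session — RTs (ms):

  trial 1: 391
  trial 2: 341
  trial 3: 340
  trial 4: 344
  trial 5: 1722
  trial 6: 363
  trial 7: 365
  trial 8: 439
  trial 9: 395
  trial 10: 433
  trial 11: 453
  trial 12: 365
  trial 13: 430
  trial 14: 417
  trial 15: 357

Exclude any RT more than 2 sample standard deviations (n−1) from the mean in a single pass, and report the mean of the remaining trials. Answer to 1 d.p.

388.1 ms

n = 15, ΣRT = 7155, M = 477.000
Σ(x−M)² = 1681348.00; s = √(1681348.00/14) = 346.549
Cutoffs: 477.000 ± 2·346.549 → [-216.1, 1170.1]
Outside: 1722 → excluded.
Retained (n=14): Σ = 5433, mean = 5433/14 = 388.071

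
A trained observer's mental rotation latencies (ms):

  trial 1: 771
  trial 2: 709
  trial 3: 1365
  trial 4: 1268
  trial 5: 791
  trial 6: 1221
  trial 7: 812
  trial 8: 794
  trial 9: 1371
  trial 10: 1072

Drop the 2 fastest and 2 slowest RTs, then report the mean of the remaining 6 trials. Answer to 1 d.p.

Sorted: 709, 771, 791, 794, 812, 1072, 1221, 1268, 1365, 1371
Drop lowest 2 (709, 771) and highest 2 (1365, 1371)
Remaining (n=6): Σ = 5958, mean = 5958/6 = 993.000

993.0 ms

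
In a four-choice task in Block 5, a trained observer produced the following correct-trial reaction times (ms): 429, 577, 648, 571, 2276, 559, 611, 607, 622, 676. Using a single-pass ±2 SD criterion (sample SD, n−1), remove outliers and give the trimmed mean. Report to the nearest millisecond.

589 ms

n = 10, ΣRT = 7576, M = 757.600
Σ(x−M)² = 2601624.40; s = √(2601624.40/9) = 537.652
Cutoffs: 757.600 ± 2·537.652 → [-317.7, 1832.9]
Outside: 2276 → excluded.
Retained (n=9): Σ = 5300, mean = 5300/9 = 588.889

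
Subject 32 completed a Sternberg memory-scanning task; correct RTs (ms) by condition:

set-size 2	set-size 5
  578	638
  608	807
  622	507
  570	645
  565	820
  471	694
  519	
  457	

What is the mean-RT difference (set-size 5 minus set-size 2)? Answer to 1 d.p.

M(set-size 2) = 4390/8 = 548.750
M(set-size 5) = 4111/6 = 685.167
Difference = 685.167 − 548.750 = 136.417 ms

136.4 ms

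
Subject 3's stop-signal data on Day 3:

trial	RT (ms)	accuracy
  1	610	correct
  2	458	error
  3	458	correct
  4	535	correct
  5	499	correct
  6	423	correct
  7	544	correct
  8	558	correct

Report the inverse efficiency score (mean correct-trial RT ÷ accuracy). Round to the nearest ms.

592 ms

Correct trials (n=7): 610, 458, 535, 499, 423, 544, 558
Mean correct RT = 3627/7 = 518.1429 ms
Proportion correct = 7/8
IES = 518.1429 / (7/8) = 592.163 ms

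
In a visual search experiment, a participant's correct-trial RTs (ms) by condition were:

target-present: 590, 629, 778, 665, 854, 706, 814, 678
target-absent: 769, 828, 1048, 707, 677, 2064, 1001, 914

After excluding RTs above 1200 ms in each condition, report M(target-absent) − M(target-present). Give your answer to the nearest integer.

target-absent: exclude 2064
M(target-present) = 5714/8 = 714.250
M(target-absent) = 5944/7 = 849.143
Difference = 849.143 − 714.250 = 134.893 ms

135 ms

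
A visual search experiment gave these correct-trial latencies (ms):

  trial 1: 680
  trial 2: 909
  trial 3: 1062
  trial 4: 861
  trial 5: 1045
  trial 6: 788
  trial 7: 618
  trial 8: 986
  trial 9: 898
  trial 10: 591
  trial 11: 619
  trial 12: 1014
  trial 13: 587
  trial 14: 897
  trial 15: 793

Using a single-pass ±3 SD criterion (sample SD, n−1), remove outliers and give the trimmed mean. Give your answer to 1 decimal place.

823.2 ms

n = 15, ΣRT = 12348, M = 823.200
Σ(x−M)² = 405130.40; s = √(405130.40/14) = 170.111
Cutoffs: 823.200 ± 3·170.111 → [312.9, 1333.5]
No RTs fall outside the cutoffs; all 15 retained. Mean = 12348/15 = 823.200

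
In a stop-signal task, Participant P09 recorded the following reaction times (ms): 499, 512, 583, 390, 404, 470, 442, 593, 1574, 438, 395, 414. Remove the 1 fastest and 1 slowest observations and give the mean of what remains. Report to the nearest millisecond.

Sorted: 390, 395, 404, 414, 438, 442, 470, 499, 512, 583, 593, 1574
Drop lowest 1 (390) and highest 1 (1574)
Remaining (n=10): Σ = 4750, mean = 4750/10 = 475.000

475 ms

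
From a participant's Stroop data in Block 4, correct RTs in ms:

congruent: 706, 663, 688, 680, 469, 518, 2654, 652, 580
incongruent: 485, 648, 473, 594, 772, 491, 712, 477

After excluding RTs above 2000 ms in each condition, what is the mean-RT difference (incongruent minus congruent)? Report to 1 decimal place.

congruent: exclude 2654
M(congruent) = 4956/8 = 619.500
M(incongruent) = 4652/8 = 581.500
Difference = 581.500 − 619.500 = -38.000 ms

-38.0 ms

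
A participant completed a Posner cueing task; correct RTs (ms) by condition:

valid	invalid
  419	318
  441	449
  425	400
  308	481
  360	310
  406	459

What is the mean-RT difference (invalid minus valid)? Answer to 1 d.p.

M(valid) = 2359/6 = 393.167
M(invalid) = 2417/6 = 402.833
Difference = 402.833 − 393.167 = 9.667 ms

9.7 ms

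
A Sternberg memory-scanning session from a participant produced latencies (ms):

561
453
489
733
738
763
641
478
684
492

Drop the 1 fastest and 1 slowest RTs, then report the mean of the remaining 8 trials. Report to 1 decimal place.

602.0 ms

Sorted: 453, 478, 489, 492, 561, 641, 684, 733, 738, 763
Drop lowest 1 (453) and highest 1 (763)
Remaining (n=8): Σ = 4816, mean = 4816/8 = 602.000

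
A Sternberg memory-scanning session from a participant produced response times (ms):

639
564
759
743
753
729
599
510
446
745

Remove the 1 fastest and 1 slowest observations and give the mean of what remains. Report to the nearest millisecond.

660 ms

Sorted: 446, 510, 564, 599, 639, 729, 743, 745, 753, 759
Drop lowest 1 (446) and highest 1 (759)
Remaining (n=8): Σ = 5282, mean = 5282/8 = 660.250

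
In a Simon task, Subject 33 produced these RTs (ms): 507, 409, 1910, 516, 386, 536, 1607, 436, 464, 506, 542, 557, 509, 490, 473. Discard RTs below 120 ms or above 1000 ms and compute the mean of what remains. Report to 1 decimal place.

487.0 ms

Excluded: 1607, 1910
Retained (n=13): Σ = 6331
Mean = 6331/13 = 487.0000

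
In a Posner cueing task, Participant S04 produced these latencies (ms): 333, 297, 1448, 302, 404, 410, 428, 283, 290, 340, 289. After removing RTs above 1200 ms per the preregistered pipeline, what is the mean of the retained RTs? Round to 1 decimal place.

337.6 ms

Excluded: 1448
Retained (n=10): Σ = 3376
Mean = 3376/10 = 337.6000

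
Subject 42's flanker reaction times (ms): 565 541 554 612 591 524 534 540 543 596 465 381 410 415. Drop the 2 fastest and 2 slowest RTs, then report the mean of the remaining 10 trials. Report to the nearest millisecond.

Sorted: 381, 410, 415, 465, 524, 534, 540, 541, 543, 554, 565, 591, 596, 612
Drop lowest 2 (381, 410) and highest 2 (596, 612)
Remaining (n=10): Σ = 5272, mean = 5272/10 = 527.200

527 ms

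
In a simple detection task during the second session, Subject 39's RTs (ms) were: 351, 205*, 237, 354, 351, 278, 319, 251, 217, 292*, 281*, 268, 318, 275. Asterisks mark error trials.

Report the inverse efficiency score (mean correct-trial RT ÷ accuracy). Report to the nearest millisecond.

372 ms

Correct trials (n=11): 351, 237, 354, 351, 278, 319, 251, 217, 268, 318, 275
Mean correct RT = 3219/11 = 292.6364 ms
Proportion correct = 11/14
IES = 292.6364 / (11/14) = 372.446 ms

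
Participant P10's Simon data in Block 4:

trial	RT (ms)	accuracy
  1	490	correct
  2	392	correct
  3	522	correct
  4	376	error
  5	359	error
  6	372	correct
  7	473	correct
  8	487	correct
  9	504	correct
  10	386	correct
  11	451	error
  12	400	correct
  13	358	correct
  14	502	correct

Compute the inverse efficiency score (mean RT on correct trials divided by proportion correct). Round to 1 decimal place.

Correct trials (n=11): 490, 392, 522, 372, 473, 487, 504, 386, 400, 358, 502
Mean correct RT = 4886/11 = 444.1818 ms
Proportion correct = 11/14
IES = 444.1818 / (11/14) = 565.322 ms

565.3 ms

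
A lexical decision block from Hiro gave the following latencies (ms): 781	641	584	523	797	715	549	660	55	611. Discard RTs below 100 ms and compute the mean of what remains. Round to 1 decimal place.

651.2 ms

Excluded: 55
Retained (n=9): Σ = 5861
Mean = 5861/9 = 651.2222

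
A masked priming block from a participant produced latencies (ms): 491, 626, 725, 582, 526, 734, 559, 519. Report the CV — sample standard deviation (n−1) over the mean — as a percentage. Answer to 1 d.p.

15.6%

n = 8, Σ = 4762, M = 595.2500
Σ(x−M)² = 59999.500; s = √(59999.500/7) = 92.5816
CV = 92.5816 / 595.2500 = 0.15553 = 15.553%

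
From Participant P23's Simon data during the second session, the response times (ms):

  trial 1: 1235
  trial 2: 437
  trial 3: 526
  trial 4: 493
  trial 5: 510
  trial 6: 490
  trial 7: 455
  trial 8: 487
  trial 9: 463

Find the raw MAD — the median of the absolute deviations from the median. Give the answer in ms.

27 ms

Sorted: 437, 455, 463, 487, 490, 493, 510, 526, 1235 → median = 490
|x − 490|: 745, 53, 36, 3, 20, 0, 35, 3, 27
Sorted deviations: 0, 3, 3, 20, 27, 35, 36, 53, 745 → MAD = 27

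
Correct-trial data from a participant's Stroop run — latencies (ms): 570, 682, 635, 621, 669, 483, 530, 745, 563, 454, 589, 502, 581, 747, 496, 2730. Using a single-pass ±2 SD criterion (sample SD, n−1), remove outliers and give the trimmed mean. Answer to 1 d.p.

591.1 ms

n = 16, ΣRT = 11597, M = 724.812
Σ(x−M)² = 4406510.44; s = √(4406510.44/15) = 542.003
Cutoffs: 724.812 ± 2·542.003 → [-359.2, 1808.8]
Outside: 2730 → excluded.
Retained (n=15): Σ = 8867, mean = 8867/15 = 591.133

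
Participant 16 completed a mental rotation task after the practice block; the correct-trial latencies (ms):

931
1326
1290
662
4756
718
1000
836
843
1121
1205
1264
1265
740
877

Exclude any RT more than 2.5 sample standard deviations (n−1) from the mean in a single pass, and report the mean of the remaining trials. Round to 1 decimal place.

n = 15, ΣRT = 18834, M = 1255.600
Σ(x−M)² = 13847331.60; s = √(13847331.60/14) = 994.533
Cutoffs: 1255.600 ± 2.5·994.533 → [-1230.7, 3741.9]
Outside: 4756 → excluded.
Retained (n=14): Σ = 14078, mean = 14078/14 = 1005.571

1005.6 ms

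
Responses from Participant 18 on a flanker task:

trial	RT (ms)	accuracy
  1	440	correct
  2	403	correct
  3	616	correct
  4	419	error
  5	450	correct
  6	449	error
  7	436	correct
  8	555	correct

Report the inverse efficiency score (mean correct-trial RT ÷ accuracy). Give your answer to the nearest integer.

Correct trials (n=6): 440, 403, 616, 450, 436, 555
Mean correct RT = 2900/6 = 483.3333 ms
Proportion correct = 6/8
IES = 483.3333 / (6/8) = 644.444 ms

644 ms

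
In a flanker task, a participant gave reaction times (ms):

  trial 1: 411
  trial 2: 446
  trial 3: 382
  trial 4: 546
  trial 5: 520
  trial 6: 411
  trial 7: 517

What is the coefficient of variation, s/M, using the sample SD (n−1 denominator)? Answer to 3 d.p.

n = 7, Σ = 3233, M = 461.8571
Σ(x−M)² = 25302.857; s = √(25302.857/6) = 64.9395
CV = 64.9395 / 461.8571 = 0.14061

0.141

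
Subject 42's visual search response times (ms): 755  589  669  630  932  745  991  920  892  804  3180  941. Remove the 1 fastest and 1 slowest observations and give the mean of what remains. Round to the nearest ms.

Sorted: 589, 630, 669, 745, 755, 804, 892, 920, 932, 941, 991, 3180
Drop lowest 1 (589) and highest 1 (3180)
Remaining (n=10): Σ = 8279, mean = 8279/10 = 827.900

828 ms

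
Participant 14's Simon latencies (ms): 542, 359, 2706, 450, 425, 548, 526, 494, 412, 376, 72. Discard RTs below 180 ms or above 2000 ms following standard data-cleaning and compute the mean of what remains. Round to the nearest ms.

Excluded: 72, 2706
Retained (n=9): Σ = 4132
Mean = 4132/9 = 459.1111

459 ms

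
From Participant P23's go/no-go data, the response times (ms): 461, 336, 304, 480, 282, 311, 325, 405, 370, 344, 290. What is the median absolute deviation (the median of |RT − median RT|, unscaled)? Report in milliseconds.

34 ms

Sorted: 282, 290, 304, 311, 325, 336, 344, 370, 405, 461, 480 → median = 336
|x − 336|: 125, 0, 32, 144, 54, 25, 11, 69, 34, 8, 46
Sorted deviations: 0, 8, 11, 25, 32, 34, 46, 54, 69, 125, 144 → MAD = 34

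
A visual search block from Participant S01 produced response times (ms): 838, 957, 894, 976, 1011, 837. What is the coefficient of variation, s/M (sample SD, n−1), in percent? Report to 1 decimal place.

n = 6, Σ = 5513, M = 918.8333
Σ(x−M)² = 27066.833; s = √(27066.833/5) = 73.5756
CV = 73.5756 / 918.8333 = 0.08008 = 8.008%

8.0%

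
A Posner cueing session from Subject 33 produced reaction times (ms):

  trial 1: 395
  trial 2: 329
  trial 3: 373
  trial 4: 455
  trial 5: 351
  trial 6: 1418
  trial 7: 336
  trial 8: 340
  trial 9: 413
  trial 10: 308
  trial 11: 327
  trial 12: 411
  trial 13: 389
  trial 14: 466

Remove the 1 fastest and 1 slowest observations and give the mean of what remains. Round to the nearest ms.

382 ms

Sorted: 308, 327, 329, 336, 340, 351, 373, 389, 395, 411, 413, 455, 466, 1418
Drop lowest 1 (308) and highest 1 (1418)
Remaining (n=12): Σ = 4585, mean = 4585/12 = 382.083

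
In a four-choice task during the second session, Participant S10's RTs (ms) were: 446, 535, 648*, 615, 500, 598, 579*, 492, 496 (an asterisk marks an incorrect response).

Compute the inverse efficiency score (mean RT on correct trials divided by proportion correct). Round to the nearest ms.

Correct trials (n=7): 446, 535, 615, 500, 598, 492, 496
Mean correct RT = 3682/7 = 526.0000 ms
Proportion correct = 7/9
IES = 526.0000 / (7/9) = 676.286 ms

676 ms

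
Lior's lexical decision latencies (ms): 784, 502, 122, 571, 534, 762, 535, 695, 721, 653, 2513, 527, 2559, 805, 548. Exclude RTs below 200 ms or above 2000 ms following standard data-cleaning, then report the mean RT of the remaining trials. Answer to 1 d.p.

636.4 ms

Excluded: 122, 2513, 2559
Retained (n=12): Σ = 7637
Mean = 7637/12 = 636.4167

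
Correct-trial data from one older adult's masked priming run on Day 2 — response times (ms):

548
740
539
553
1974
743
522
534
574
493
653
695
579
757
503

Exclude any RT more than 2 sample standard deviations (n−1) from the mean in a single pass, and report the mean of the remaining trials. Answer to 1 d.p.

602.4 ms

n = 15, ΣRT = 10407, M = 693.800
Σ(x−M)² = 1873480.40; s = √(1873480.40/14) = 365.814
Cutoffs: 693.800 ± 2·365.814 → [-37.8, 1425.4]
Outside: 1974 → excluded.
Retained (n=14): Σ = 8433, mean = 8433/14 = 602.357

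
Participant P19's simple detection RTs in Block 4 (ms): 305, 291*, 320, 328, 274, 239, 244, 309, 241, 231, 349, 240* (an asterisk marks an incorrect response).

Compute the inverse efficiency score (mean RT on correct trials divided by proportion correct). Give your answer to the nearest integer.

Correct trials (n=10): 305, 320, 328, 274, 239, 244, 309, 241, 231, 349
Mean correct RT = 2840/10 = 284.0000 ms
Proportion correct = 10/12
IES = 284.0000 / (10/12) = 340.800 ms

341 ms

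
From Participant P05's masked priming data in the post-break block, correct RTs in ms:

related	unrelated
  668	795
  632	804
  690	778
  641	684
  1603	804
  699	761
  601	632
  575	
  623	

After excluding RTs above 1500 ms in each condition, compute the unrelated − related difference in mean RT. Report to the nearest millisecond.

related: exclude 1603
M(related) = 5129/8 = 641.125
M(unrelated) = 5258/7 = 751.143
Difference = 751.143 − 641.125 = 110.018 ms

110 ms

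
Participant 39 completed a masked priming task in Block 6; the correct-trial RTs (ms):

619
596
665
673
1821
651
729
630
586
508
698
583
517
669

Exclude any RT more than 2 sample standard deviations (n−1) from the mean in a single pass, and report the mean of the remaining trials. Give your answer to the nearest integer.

625 ms

n = 14, ΣRT = 9945, M = 710.357
Σ(x−M)² = 1380615.21; s = √(1380615.21/13) = 325.885
Cutoffs: 710.357 ± 2·325.885 → [58.6, 1362.1]
Outside: 1821 → excluded.
Retained (n=13): Σ = 8124, mean = 8124/13 = 624.923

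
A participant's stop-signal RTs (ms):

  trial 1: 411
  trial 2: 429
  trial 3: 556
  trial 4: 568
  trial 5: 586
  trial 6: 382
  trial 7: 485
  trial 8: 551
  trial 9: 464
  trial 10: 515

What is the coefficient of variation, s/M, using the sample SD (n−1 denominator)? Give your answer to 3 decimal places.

0.145

n = 10, Σ = 4947, M = 494.7000
Σ(x−M)² = 46108.100; s = √(46108.100/9) = 71.5760
CV = 71.5760 / 494.7000 = 0.14469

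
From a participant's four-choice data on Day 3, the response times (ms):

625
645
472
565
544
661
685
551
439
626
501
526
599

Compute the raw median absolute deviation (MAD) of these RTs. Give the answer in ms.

Sorted: 439, 472, 501, 526, 544, 551, 565, 599, 625, 626, 645, 661, 685 → median = 565
|x − 565|: 60, 80, 93, 0, 21, 96, 120, 14, 126, 61, 64, 39, 34
Sorted deviations: 0, 14, 21, 34, 39, 60, 61, 64, 80, 93, 96, 120, 126 → MAD = 61

61 ms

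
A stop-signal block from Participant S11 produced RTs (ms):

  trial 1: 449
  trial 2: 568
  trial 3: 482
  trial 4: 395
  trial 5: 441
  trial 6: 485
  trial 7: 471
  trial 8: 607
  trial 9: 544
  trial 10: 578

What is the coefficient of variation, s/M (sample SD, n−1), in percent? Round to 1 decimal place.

13.7%

n = 10, Σ = 5020, M = 502.0000
Σ(x−M)² = 42550.000; s = √(42550.000/9) = 68.7588
CV = 68.7588 / 502.0000 = 0.13697 = 13.697%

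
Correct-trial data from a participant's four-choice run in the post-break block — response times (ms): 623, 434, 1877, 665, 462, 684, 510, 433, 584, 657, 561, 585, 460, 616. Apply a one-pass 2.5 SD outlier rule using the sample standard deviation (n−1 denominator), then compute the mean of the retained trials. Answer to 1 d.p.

n = 14, ΣRT = 9151, M = 653.643
Σ(x−M)² = 1709949.21; s = √(1709949.21/13) = 362.677
Cutoffs: 653.643 ± 2.5·362.677 → [-253.0, 1560.3]
Outside: 1877 → excluded.
Retained (n=13): Σ = 7274, mean = 7274/13 = 559.538

559.5 ms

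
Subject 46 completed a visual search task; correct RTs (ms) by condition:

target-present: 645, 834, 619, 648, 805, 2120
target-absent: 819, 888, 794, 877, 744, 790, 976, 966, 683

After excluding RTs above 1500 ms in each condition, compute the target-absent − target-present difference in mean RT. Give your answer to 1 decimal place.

target-present: exclude 2120
M(target-present) = 3551/5 = 710.200
M(target-absent) = 7537/9 = 837.444
Difference = 837.444 − 710.200 = 127.244 ms

127.2 ms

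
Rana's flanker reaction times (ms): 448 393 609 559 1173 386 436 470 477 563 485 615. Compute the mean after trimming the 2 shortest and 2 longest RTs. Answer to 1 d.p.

Sorted: 386, 393, 436, 448, 470, 477, 485, 559, 563, 609, 615, 1173
Drop lowest 2 (386, 393) and highest 2 (615, 1173)
Remaining (n=8): Σ = 4047, mean = 4047/8 = 505.875

505.9 ms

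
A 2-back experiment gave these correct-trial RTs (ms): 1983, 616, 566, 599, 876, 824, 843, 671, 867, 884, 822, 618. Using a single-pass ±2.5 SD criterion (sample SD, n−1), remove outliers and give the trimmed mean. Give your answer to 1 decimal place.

n = 12, ΣRT = 10169, M = 847.417
Σ(x−M)² = 1571516.92; s = √(1571516.92/11) = 377.975
Cutoffs: 847.417 ± 2.5·377.975 → [-97.5, 1792.4]
Outside: 1983 → excluded.
Retained (n=11): Σ = 8186, mean = 8186/11 = 744.182

744.2 ms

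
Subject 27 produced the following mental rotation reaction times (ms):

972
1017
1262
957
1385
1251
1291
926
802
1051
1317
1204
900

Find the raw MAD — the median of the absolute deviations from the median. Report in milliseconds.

153 ms

Sorted: 802, 900, 926, 957, 972, 1017, 1051, 1204, 1251, 1262, 1291, 1317, 1385 → median = 1051
|x − 1051|: 79, 34, 211, 94, 334, 200, 240, 125, 249, 0, 266, 153, 151
Sorted deviations: 0, 34, 79, 94, 125, 151, 153, 200, 211, 240, 249, 266, 334 → MAD = 153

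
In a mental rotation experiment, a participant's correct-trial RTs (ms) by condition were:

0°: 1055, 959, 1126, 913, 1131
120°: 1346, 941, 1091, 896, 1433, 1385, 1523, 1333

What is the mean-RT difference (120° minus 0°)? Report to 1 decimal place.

M(0°) = 5184/5 = 1036.800
M(120°) = 9948/8 = 1243.500
Difference = 1243.500 − 1036.800 = 206.700 ms

206.7 ms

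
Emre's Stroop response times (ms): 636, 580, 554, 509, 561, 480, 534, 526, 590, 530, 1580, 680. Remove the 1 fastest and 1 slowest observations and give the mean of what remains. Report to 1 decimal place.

Sorted: 480, 509, 526, 530, 534, 554, 561, 580, 590, 636, 680, 1580
Drop lowest 1 (480) and highest 1 (1580)
Remaining (n=10): Σ = 5700, mean = 5700/10 = 570.000

570.0 ms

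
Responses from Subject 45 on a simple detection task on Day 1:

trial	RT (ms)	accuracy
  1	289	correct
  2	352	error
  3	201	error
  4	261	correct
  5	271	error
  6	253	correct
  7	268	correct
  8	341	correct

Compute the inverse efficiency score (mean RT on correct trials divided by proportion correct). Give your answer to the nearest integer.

452 ms

Correct trials (n=5): 289, 261, 253, 268, 341
Mean correct RT = 1412/5 = 282.4000 ms
Proportion correct = 5/8
IES = 282.4000 / (5/8) = 451.840 ms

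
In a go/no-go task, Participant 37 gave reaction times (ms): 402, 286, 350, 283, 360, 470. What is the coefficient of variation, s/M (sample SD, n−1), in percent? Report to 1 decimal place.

19.9%

n = 6, Σ = 2151, M = 358.5000
Σ(x−M)² = 25355.500; s = √(25355.500/5) = 71.2117
CV = 71.2117 / 358.5000 = 0.19864 = 19.864%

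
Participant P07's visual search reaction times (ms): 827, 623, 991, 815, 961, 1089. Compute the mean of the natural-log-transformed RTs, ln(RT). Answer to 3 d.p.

ln(RT): 6.7178, 6.4345, 6.8987, 6.7032, 6.8680, 6.9930
Σ ln(RT) = 40.6152
Mean = 40.6152/6 = 6.76921

6.769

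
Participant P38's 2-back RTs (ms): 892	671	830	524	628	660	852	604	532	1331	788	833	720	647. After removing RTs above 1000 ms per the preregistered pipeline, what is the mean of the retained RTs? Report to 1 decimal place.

706.2 ms

Excluded: 1331
Retained (n=13): Σ = 9181
Mean = 9181/13 = 706.2308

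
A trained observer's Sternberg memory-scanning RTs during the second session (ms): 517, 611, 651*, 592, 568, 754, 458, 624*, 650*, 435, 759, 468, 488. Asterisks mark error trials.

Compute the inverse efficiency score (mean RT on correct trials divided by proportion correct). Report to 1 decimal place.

734.5 ms

Correct trials (n=10): 517, 611, 592, 568, 754, 458, 435, 759, 468, 488
Mean correct RT = 5650/10 = 565.0000 ms
Proportion correct = 10/13
IES = 565.0000 / (10/13) = 734.500 ms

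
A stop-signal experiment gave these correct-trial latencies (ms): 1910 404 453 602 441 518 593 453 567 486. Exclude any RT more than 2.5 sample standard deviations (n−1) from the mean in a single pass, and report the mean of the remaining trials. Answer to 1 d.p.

501.9 ms

n = 10, ΣRT = 6427, M = 642.700
Σ(x−M)² = 1825644.10; s = √(1825644.10/9) = 450.388
Cutoffs: 642.700 ± 2.5·450.388 → [-483.3, 1768.7]
Outside: 1910 → excluded.
Retained (n=9): Σ = 4517, mean = 4517/9 = 501.889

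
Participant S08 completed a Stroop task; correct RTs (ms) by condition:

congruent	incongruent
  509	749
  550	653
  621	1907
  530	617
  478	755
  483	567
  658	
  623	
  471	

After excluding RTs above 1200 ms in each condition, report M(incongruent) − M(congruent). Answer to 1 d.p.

121.2 ms

incongruent: exclude 1907
M(congruent) = 4923/9 = 547.000
M(incongruent) = 3341/5 = 668.200
Difference = 668.200 − 547.000 = 121.200 ms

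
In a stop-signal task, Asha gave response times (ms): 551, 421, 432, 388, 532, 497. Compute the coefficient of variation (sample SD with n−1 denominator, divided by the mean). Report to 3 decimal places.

n = 6, Σ = 2821, M = 470.1667
Σ(x−M)² = 21702.833; s = √(21702.833/5) = 65.8830
CV = 65.8830 / 470.1667 = 0.14013

0.140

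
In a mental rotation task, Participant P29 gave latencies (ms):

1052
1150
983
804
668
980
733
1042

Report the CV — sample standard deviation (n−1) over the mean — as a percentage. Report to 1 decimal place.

18.4%

n = 8, Σ = 7412, M = 926.5000
Σ(x−M)² = 204368.000; s = √(204368.000/7) = 170.8667
CV = 170.8667 / 926.5000 = 0.18442 = 18.442%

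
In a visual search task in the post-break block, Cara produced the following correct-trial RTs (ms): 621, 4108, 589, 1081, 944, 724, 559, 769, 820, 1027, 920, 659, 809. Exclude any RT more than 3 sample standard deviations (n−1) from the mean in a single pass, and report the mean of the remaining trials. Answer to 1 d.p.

793.5 ms

n = 13, ΣRT = 13630, M = 1048.462
Σ(x−M)² = 10467701.23; s = √(10467701.23/12) = 933.975
Cutoffs: 1048.462 ± 3·933.975 → [-1753.5, 3850.4]
Outside: 4108 → excluded.
Retained (n=12): Σ = 9522, mean = 9522/12 = 793.500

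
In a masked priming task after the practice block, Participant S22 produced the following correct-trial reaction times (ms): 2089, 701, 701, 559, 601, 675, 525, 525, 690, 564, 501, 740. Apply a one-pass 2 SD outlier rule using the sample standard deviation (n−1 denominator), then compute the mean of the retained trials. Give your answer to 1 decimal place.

616.5 ms

n = 12, ΣRT = 8871, M = 739.250
Σ(x−M)² = 2062190.25; s = √(2062190.25/11) = 432.980
Cutoffs: 739.250 ± 2·432.980 → [-126.7, 1605.2]
Outside: 2089 → excluded.
Retained (n=11): Σ = 6782, mean = 6782/11 = 616.545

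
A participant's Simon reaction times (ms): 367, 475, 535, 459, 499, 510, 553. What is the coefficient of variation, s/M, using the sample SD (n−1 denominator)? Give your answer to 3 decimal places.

n = 7, Σ = 3398, M = 485.4286
Σ(x−M)² = 22643.714; s = √(22643.714/6) = 61.4325
CV = 61.4325 / 485.4286 = 0.12655

0.127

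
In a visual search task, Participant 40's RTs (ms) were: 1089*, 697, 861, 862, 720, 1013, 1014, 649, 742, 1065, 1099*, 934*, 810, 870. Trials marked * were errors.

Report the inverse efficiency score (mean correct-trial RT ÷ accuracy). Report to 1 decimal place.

1076.4 ms

Correct trials (n=11): 697, 861, 862, 720, 1013, 1014, 649, 742, 1065, 810, 870
Mean correct RT = 9303/11 = 845.7273 ms
Proportion correct = 11/14
IES = 845.7273 / (11/14) = 1076.380 ms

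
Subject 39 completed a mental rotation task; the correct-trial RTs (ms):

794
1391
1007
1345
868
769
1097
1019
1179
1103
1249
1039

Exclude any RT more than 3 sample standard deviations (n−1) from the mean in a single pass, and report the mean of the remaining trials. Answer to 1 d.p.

1071.7 ms

n = 12, ΣRT = 12860, M = 1071.667
Σ(x−M)² = 439484.67; s = √(439484.67/11) = 199.883
Cutoffs: 1071.667 ± 3·199.883 → [472.0, 1671.3]
No RTs fall outside the cutoffs; all 12 retained. Mean = 12860/12 = 1071.667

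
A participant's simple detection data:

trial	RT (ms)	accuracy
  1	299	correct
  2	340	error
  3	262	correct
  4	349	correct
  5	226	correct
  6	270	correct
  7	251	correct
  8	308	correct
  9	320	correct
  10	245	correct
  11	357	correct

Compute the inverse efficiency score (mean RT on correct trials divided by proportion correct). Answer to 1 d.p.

Correct trials (n=10): 299, 262, 349, 226, 270, 251, 308, 320, 245, 357
Mean correct RT = 2887/10 = 288.7000 ms
Proportion correct = 10/11
IES = 288.7000 / (10/11) = 317.570 ms

317.6 ms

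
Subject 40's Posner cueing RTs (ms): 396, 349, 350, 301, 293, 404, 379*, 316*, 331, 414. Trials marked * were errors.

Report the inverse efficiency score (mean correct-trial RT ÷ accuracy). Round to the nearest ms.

443 ms

Correct trials (n=8): 396, 349, 350, 301, 293, 404, 331, 414
Mean correct RT = 2838/8 = 354.7500 ms
Proportion correct = 8/10
IES = 354.7500 / (8/10) = 443.438 ms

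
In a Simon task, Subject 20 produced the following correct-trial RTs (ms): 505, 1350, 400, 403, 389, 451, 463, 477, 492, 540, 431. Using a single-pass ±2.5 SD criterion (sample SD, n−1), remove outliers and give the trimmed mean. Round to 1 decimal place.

455.1 ms

n = 11, ΣRT = 5901, M = 536.455
Σ(x−M)² = 750360.73; s = √(750360.73/10) = 273.927
Cutoffs: 536.455 ± 2.5·273.927 → [-148.4, 1221.3]
Outside: 1350 → excluded.
Retained (n=10): Σ = 4551, mean = 4551/10 = 455.100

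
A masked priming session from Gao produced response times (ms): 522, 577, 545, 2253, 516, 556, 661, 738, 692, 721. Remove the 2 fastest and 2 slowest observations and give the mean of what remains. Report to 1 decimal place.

Sorted: 516, 522, 545, 556, 577, 661, 692, 721, 738, 2253
Drop lowest 2 (516, 522) and highest 2 (738, 2253)
Remaining (n=6): Σ = 3752, mean = 3752/6 = 625.333

625.3 ms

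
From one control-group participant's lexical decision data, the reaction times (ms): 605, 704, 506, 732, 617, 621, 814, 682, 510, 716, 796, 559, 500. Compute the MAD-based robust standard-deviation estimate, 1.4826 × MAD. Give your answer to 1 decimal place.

Sorted: 500, 506, 510, 559, 605, 617, 621, 682, 704, 716, 732, 796, 814 → median = 621
|x − 621| sorted: 0, 4, 16, 61, 62, 83, 95, 111, 111, 115, 121, 175, 193 → MAD = 95
Robust SD ≈ 1.4826 × 95 = 140.847

140.8 ms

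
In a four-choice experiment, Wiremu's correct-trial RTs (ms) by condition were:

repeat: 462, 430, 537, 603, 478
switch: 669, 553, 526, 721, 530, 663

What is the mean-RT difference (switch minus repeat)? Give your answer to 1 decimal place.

M(repeat) = 2510/5 = 502.000
M(switch) = 3662/6 = 610.333
Difference = 610.333 − 502.000 = 108.333 ms

108.3 ms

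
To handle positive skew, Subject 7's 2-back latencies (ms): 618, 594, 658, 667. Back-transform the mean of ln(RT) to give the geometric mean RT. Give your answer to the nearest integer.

ln(RT): 6.4265, 6.3869, 6.4892, 6.5028
Mean ln(RT) = 25.8054/4 = 6.45134
Geometric mean = exp(6.45134) = 633.55 ms

634 ms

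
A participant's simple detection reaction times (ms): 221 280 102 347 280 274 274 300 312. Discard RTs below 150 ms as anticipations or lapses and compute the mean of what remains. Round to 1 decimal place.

Excluded: 102
Retained (n=8): Σ = 2288
Mean = 2288/8 = 286.0000

286.0 ms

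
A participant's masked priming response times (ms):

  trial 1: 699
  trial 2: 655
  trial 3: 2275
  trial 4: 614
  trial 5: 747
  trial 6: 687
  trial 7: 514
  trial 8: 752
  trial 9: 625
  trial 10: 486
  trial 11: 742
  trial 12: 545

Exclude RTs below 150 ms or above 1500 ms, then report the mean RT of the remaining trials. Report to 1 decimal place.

Excluded: 2275
Retained (n=11): Σ = 7066
Mean = 7066/11 = 642.3636

642.4 ms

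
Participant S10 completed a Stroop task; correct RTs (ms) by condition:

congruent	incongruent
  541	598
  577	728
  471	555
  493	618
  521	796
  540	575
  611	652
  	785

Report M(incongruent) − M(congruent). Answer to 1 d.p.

127.1 ms

M(congruent) = 3754/7 = 536.286
M(incongruent) = 5307/8 = 663.375
Difference = 663.375 − 536.286 = 127.089 ms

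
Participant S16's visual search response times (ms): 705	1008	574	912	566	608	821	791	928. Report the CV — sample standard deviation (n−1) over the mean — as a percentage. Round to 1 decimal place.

21.4%

n = 9, Σ = 6913, M = 768.1111
Σ(x−M)² = 215282.889; s = √(215282.889/8) = 164.0438
CV = 164.0438 / 768.1111 = 0.21357 = 21.357%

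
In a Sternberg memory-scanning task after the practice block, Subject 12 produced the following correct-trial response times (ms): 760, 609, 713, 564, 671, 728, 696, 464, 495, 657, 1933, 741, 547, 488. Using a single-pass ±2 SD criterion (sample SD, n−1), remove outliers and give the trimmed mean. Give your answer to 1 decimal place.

n = 14, ΣRT = 10066, M = 719.000
Σ(x−M)² = 1717026.00; s = √(1717026.00/13) = 363.427
Cutoffs: 719.000 ± 2·363.427 → [-7.9, 1445.9]
Outside: 1933 → excluded.
Retained (n=13): Σ = 8133, mean = 8133/13 = 625.615

625.6 ms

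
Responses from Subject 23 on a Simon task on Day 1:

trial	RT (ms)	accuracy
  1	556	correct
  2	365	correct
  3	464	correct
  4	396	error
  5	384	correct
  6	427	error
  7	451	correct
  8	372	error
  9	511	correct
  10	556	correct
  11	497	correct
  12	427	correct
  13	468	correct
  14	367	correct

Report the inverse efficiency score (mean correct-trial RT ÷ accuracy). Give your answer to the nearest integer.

584 ms

Correct trials (n=11): 556, 365, 464, 384, 451, 511, 556, 497, 427, 468, 367
Mean correct RT = 5046/11 = 458.7273 ms
Proportion correct = 11/14
IES = 458.7273 / (11/14) = 583.835 ms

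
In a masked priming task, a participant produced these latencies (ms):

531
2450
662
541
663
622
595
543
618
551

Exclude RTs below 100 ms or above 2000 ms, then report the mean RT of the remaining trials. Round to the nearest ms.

592 ms

Excluded: 2450
Retained (n=9): Σ = 5326
Mean = 5326/9 = 591.7778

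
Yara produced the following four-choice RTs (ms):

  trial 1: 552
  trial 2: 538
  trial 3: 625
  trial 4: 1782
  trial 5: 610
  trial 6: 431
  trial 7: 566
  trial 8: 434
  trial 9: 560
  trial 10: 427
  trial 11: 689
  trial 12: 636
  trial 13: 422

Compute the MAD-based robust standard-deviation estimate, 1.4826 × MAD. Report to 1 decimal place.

Sorted: 422, 427, 431, 434, 538, 552, 560, 566, 610, 625, 636, 689, 1782 → median = 560
|x − 560| sorted: 0, 6, 8, 22, 50, 65, 76, 126, 129, 129, 133, 138, 1222 → MAD = 76
Robust SD ≈ 1.4826 × 76 = 112.678

112.7 ms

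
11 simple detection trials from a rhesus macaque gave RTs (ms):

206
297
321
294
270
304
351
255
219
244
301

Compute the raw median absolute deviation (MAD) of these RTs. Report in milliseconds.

27 ms

Sorted: 206, 219, 244, 255, 270, 294, 297, 301, 304, 321, 351 → median = 294
|x − 294|: 88, 3, 27, 0, 24, 10, 57, 39, 75, 50, 7
Sorted deviations: 0, 3, 7, 10, 24, 27, 39, 50, 57, 75, 88 → MAD = 27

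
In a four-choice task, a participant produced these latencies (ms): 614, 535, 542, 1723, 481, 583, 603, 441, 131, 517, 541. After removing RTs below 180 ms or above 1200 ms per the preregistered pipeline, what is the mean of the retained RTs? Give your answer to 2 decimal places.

539.67 ms

Excluded: 131, 1723
Retained (n=9): Σ = 4857
Mean = 4857/9 = 539.6667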